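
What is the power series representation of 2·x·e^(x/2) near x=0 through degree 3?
x^3/4 + x^2 + 2·x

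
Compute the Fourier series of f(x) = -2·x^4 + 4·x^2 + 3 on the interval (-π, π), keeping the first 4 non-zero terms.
(-112 + 16·π^2)·cos(x) + (10 - 4·π^2)·cos(2·x) + (-80/27 + 16·π^2/9)·cos(3·x) - 2·π^4/5 + 3 + 4·π^2/3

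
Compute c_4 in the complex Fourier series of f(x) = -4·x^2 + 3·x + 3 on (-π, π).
Compute the real Fourier coefficients first: a_4 = -1, b_4 = -3/2.
Then c_4 = (a_4 − i·b_4)/2 = -1/2 + 3·i/4.

Final answer: -1/2 + 3·i/4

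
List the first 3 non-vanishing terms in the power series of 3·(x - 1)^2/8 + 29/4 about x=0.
3·x^2/8 - 3·x/4 + 61/8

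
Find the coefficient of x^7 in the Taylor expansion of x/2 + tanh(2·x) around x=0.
Expand to order 7: x/2 + tanh(2·x) = -2176·x^7/315 + 64·x^5/15 - 8·x^3/3 + 5·x/2 + O(x^8).
The coefficient of x^7 is -2176/315.

Final answer: -2176/315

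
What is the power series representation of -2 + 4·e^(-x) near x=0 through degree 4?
x^4/6 - 2·x^3/3 + 2·x^2 - 4·x + 2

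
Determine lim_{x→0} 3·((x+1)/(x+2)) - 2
Direct substitution at x = 0 gives -1/2.

Final answer: -1/2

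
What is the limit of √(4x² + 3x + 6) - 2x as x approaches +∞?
As x → +∞: multiply by the conjugate to get (3x+6)/(√(4x²+3x+6)+2x); the denominator ~ 4x, so the limit is 3/4.
Limit = 3/4.

Final answer: 3/4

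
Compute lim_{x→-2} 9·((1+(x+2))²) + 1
Direct substitution at x = -2 gives 10.

Final answer: 10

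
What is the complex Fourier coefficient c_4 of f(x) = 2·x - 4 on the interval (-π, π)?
Compute the real Fourier coefficients first: a_4 = 0, b_4 = -1.
Then c_4 = (a_4 − i·b_4)/2 = i/2.

Final answer: i/2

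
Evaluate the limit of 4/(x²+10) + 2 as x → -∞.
Evaluate the dominant behaviour as x → -∞; each term tends to a finite value or vanishes.
Limit = 2.

Final answer: 2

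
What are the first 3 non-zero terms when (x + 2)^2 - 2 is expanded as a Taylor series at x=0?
x^2 + 4·x + 2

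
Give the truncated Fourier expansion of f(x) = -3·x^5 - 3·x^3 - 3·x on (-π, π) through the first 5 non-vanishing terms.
(-690 - 6·π^4 + 114·π^2)·sin(x) + (-12·π^2 + 21 + 3·π^4)·sin(2·x) + (-2·π^4 - 98/27 + 22·π^2/9)·sin(3·x) + (-3·π^2/8 + 105/64 + 3·π^4/2)·sin(4·x) + (-6·π^4/5 - 6·π^2/25 - 714/625)·sin(5·x)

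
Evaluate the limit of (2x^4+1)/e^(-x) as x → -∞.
This is an ∞/∞ indeterminate form as x → -∞.
Compare growth rates of the dominant terms (exponentials ≫ polynomials ≫ logarithms), or apply L'Hôpital's rule; the quotient → 0.
Limit = 0.

Final answer: 0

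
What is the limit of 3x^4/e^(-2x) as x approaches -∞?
This is an ∞/∞ indeterminate form as x → -∞.
Compare growth rates of the dominant terms (exponentials ≫ polynomials ≫ logarithms), or apply L'Hôpital's rule; the quotient → 0.
Limit = 0.

Final answer: 0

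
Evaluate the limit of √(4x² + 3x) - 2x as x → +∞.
As x → +∞: multiply by the conjugate to get (3x)/(√(4x²+3x)+2x); the denominator ~ 4x, so the limit is 3/4.
Limit = 3/4.

Final answer: 3/4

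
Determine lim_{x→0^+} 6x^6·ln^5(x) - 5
The product is a 0·∞ indeterminate form at x → 0⁺.
Rewrite the product as 6·ln^5(x) / x^(-6) and apply L'Hôpital, or use the standard hierarchy x^(-6) ≫ |ln x|^5 as x → 0⁺.
The indeterminate product → 0, so the limit = -5.

Final answer: -5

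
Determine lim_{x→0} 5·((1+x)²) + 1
Direct substitution at x = 0 gives 6.

Final answer: 6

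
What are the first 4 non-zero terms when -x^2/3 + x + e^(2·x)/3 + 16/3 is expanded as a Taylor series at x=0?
4·x^3/9 + x^2/3 + 5·x/3 + 17/3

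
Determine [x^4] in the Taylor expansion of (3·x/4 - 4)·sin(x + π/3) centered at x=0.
Expand to order 4: (3·x/4 - 4)·sin(x + π/3) = x^4·(-√(3)/12 - 1/16) + x^3·(1/3 - 3·√(3)/16) + x^2·(3/8 + √(3)) + x·(-2 + 3·√(3)/8) - 2·√(3) + O(x^5).
The coefficient of x^4 is -√(3)/12 - 1/16.

Final answer: -√(3)/12 - 1/16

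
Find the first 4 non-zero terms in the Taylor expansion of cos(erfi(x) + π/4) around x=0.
x^3·(-√(2)/(3·√(π)) + 2·√(2)/(3·π^(3/2))) - √(2)·x^2/π - √(2)·x/√(π) + √(2)/2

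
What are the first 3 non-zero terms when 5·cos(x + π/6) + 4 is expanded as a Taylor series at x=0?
-5·√(3)·x^2/4 - 5·x/2 + 4 + 5·√(3)/2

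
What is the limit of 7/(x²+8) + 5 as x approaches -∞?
Evaluate the dominant behaviour as x → -∞; each term tends to a finite value or vanishes.
Limit = 5.

Final answer: 5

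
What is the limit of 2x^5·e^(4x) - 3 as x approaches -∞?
The product is a 0·∞ indeterminate form at x → -∞.
Rewrite the product as 2x^5 / e^(-4x) (an ∞/∞ form) and apply L'Hôpital, or use the standard hierarchy e^(4|x|) ≫ |x^5| as x → -∞.
The indeterminate product → 0, so the limit = -3.

Final answer: -3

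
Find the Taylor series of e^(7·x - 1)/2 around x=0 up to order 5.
16807·x^5·e^(-1)/240 + 2401·x^4·e^(-1)/48 + 343·x^3·e^(-1)/12 + 49·x^2·e^(-1)/4 + 7·x·e^(-1)/2 + e^(-1)/2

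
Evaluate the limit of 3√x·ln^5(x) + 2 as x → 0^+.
The product is a 0·∞ indeterminate form at x → 0⁺.
Rewrite the product as 3·ln^5(x) / x^(-1/2) and apply L'Hôpital, or use the standard hierarchy x^(-1/2) ≫ |ln x|^5 as x → 0⁺.
The indeterminate product → 0, so the limit = 2.

Final answer: 2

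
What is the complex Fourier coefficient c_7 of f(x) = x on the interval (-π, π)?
Compute the real Fourier coefficients first: a_7 = 0, b_7 = 2/7.
Then c_7 = (a_7 − i·b_7)/2 = -i/7.

Final answer: -i/7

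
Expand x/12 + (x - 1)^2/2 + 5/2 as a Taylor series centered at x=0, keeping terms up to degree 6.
x^2/2 - 11·x/12 + 3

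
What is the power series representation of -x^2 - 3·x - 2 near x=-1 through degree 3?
-(x + 1) - (x + 1)^2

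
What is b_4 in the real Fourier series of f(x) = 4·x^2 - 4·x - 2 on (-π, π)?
b_4 = (1/π) ∫_{-π}^{π} f(x)·sin(4x) dx.
Evaluate the integral (use parity and integration by parts as needed): b_4 = 2.

Final answer: 2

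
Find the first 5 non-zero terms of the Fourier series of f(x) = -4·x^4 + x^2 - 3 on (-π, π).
(-196 + 32·π^2)·cos(x) + (13 - 8·π^2)·cos(2·x) + (-76/27 + 32·π^2/9)·cos(3·x) + (1 - 2·π^2)·cos(4·x) - 4·π^4/5 - 3 + π^2/3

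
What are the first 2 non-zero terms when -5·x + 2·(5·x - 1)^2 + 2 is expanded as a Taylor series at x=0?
4 - 25·x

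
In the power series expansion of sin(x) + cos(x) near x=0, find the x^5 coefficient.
Expand to order 5: sin(x) + cos(x) = x^5/120 + x^4/24 - x^3/6 - x^2/2 + x + 1 + O(x^6).
The coefficient of x^5 is 1/120.

Final answer: 1/120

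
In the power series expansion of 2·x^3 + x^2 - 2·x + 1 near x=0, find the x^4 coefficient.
Expand to order 4: 2·x^3 + x^2 - 2·x + 1 = 2·x^3 + x^2 - 2·x + 1 + O(x^5).
The coefficient of x^4 is 0.

Final answer: 0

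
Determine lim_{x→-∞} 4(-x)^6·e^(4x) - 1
The product is a 0·∞ indeterminate form at x → -∞.
Rewrite the product as 4(-x)^6 / e^(-4x) (an ∞/∞ form) and apply L'Hôpital, or use the standard hierarchy e^(4|x|) ≫ |(-x)^6| as x → -∞.
The indeterminate product → 0, so the limit = -1.

Final answer: -1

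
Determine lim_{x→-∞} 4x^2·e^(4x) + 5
The product is a 0·∞ indeterminate form at x → -∞.
Rewrite the product as 4x^2 / e^(-4x) (an ∞/∞ form) and apply L'Hôpital, or use the standard hierarchy e^(4|x|) ≫ |x^2| as x → -∞.
The indeterminate product → 0, so the limit = 5.

Final answer: 5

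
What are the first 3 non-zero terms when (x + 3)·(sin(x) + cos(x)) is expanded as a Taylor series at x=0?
-x^2/2 + 4·x + 3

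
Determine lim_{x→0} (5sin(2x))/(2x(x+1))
Both numerator and denominator → 0 as x → 0; this is a 0/0 indeterminate form.
Expand each to leading order near x = 0: numerator ~ 10·x, denominator ~ 2·x.
The limit of the ratio is 5.

Final answer: 5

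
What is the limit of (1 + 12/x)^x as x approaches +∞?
As x → +∞: this is the defining limit (1 + 12/x)^x → e^12.
Limit = e^(12).

Final answer: e^(12)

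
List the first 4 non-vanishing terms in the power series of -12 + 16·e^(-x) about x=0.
-8·x^3/3 + 8·x^2 - 16·x + 4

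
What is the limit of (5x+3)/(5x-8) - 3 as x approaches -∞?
Evaluate the dominant behaviour as x → -∞; each term tends to a finite value or vanishes.
Limit = -2.

Final answer: -2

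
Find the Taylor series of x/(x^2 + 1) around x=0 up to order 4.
-x^3 + x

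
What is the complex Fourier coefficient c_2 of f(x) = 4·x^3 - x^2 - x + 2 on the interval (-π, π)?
Compute the real Fourier coefficients first: a_2 = -1, b_2 = 7 - 4·π^2.
Then c_2 = (a_2 − i·b_2)/2 = -1/2 - 7·i/2 + 2·i·π^2.

Final answer: -1/2 - 7·i/2 + 2·i·π^2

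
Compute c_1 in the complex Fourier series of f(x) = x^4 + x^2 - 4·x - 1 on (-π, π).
Compute the real Fourier coefficients first: a_1 = 44 - 8·π^2, b_1 = -8.
Then c_1 = (a_1 − i·b_1)/2 = -4·π^2 + 22 + 4·i.

Final answer: -4·π^2 + 22 + 4·i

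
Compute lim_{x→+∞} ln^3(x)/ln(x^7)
This is an ∞/∞ indeterminate form as x → +∞.
Write ln(x^7) = 7·ln(x), reducing the quotient to ln^2(x)/7 → ∞.
Limit = ∞.

Final answer: ∞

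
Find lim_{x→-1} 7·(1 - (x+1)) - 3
Direct substitution at x = -1 gives 4.

Final answer: 4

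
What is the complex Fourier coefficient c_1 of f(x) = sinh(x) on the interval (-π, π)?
Compute the real Fourier coefficients first: a_1 = 0, b_1 = sinh(π)/π.
Then c_1 = (a_1 − i·b_1)/2 = -i·sinh(π)/(2·π).

Final answer: -i·sinh(π)/(2·π)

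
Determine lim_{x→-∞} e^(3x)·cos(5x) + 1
Evaluate the dominant behaviour as x → -∞; each term tends to a finite value or vanishes.
Limit = 1.

Final answer: 1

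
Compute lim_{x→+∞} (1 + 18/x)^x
As x → +∞: this is the defining limit (1 + 18/x)^x → e^18.
Limit = e^(18).

Final answer: e^(18)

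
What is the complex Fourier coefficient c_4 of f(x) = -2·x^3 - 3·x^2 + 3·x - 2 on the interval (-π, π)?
Compute the real Fourier coefficients first: a_4 = -3/4, b_4 = -15/8 + π^2.
Then c_4 = (a_4 − i·b_4)/2 = -3/8 - i·π^2/2 + 15·i/16.

Final answer: -3/8 - i·π^2/2 + 15·i/16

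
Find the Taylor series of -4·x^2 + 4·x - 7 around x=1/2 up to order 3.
-6 - 4·(x - 1/2)^2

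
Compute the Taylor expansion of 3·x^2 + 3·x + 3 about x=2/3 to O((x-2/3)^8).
19/3 + 7·(x - 2/3) + 3·(x - 2/3)^2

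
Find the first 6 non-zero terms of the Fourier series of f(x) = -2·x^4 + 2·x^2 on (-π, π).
(-104 + 16·π^2)·cos(x) + (8 - 4·π^2)·cos(2·x) + (-56/27 + 16·π^2/9)·cos(3·x) + (7/8 - π^2)·cos(4·x) + (-296/625 + 16·π^2/25)·cos(5·x) - 2·π^4/5 + 2·π^2/3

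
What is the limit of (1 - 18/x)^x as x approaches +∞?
As x → +∞: this is the defining limit (1 - 18/x)^x → e^(-18).
Limit = e^(-18).

Final answer: e^(-18)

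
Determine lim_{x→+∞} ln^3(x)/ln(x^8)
This is an ∞/∞ indeterminate form as x → +∞.
Write ln(x^8) = 8·ln(x), reducing the quotient to ln^2(x)/8 → ∞.
Limit = ∞.

Final answer: ∞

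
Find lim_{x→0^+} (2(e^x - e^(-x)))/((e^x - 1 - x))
Both numerator and denominator → 0 as x → 0^+; this is a 0/0 indeterminate form.
Expand each to leading order near x = 0: numerator ~ 4·x, denominator ~ x^2/2.
The limit of the ratio is ∞.

Final answer: ∞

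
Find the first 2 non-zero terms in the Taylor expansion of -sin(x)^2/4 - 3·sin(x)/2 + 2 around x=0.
2 - 3·x/2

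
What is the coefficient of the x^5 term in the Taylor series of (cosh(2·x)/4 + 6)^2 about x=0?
0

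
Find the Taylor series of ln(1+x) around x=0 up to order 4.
-x^4/4 + x^3/3 - x^2/2 + x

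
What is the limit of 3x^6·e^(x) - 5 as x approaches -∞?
The product is a 0·∞ indeterminate form at x → -∞.
Rewrite the product as 3x^6 / e^(-x) (an ∞/∞ form) and apply L'Hôpital, or use the standard hierarchy e^(|x|) ≫ |x^6| as x → -∞.
The indeterminate product → 0, so the limit = -5.

Final answer: -5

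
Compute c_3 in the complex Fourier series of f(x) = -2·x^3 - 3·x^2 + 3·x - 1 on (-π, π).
Compute the real Fourier coefficients first: a_3 = 4/3, b_3 = 26/9 - 4·π^2/3.
Then c_3 = (a_3 − i·b_3)/2 = 2/3 - 13·i/9 + 2·i·π^2/3.

Final answer: 2/3 - 13·i/9 + 2·i·π^2/3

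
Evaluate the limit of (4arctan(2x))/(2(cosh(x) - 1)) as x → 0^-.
Both numerator and denominator → 0 as x → 0^-; this is a 0/0 indeterminate form.
Expand each to leading order near x = 0: numerator ~ 8·x, denominator ~ x^2.
The limit of the ratio is -∞.

Final answer: -∞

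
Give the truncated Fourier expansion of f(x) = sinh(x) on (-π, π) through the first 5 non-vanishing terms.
sin(x)·sinh(π)/π - 4·sin(2·x)·sinh(π)/(5·π) + 3·sin(3·x)·sinh(π)/(5·π) - 8·sin(4·x)·sinh(π)/(17·π) + 5·sin(5·x)·sinh(π)/(13·π)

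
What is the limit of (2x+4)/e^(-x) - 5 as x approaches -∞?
The quotient is an ∞/∞ indeterminate form as x → -∞.
Compare growth rates of the dominant terms (exponentials ≫ polynomials ≫ logarithms), or apply L'Hôpital's rule; the quotient → 0.
Adding the constant: 0 - 5 = -5. Limit = -5.

Final answer: -5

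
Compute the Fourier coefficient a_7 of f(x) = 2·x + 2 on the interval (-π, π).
a_7 = (1/π) ∫_{-π}^{π} f(x)·cos(7x) dx.
Evaluate the integral (use parity and integration by parts as needed): a_7 = 0.

Final answer: 0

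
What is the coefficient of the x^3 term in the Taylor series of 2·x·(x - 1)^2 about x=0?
Expand to order 3: 2·x·(x - 1)^2 = 2·x^3 - 4·x^2 + 2·x + O(x^4).
The coefficient of x^3 is 2.

Final answer: 2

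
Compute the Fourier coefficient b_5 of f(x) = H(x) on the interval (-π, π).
b_5 = (1/π) ∫_{-π}^{π} f(x)·sin(5x) dx.
Evaluate the integral (use parity and integration by parts as needed): b_5 = 2/(5·π).

Final answer: 2/(5·π)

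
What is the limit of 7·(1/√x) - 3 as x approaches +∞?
Evaluate the dominant behaviour as x → +∞; each term tends to a finite value or vanishes.
Limit = -3.

Final answer: -3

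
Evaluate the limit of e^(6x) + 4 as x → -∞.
Evaluate the dominant behaviour as x → -∞; each term tends to a finite value or vanishes.
Limit = 4.

Final answer: 4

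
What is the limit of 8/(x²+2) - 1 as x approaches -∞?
Evaluate the dominant behaviour as x → -∞; each term tends to a finite value or vanishes.
Limit = -1.

Final answer: -1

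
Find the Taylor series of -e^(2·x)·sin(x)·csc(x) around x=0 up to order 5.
-4·x^5/15 - 2·x^4/3 - 4·x^3/3 - 2·x^2 - 2·x - 1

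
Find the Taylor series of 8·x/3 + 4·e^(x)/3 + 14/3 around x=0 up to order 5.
x^5/90 + x^4/18 + 2·x^3/9 + 2·x^2/3 + 4·x + 6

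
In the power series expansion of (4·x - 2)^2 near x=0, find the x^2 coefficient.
Expand to order 2: (4·x - 2)^2 = 16·x^2 - 16·x + 4 + O(x^3).
The coefficient of x^2 is 16.

Final answer: 16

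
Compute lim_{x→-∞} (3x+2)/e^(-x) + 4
The quotient is an ∞/∞ indeterminate form as x → -∞.
Compare growth rates of the dominant terms (exponentials ≫ polynomials ≫ logarithms), or apply L'Hôpital's rule; the quotient → 0.
Adding the constant: 0 + 4 = 4. Limit = 4.

Final answer: 4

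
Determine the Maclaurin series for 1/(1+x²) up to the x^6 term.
-x^6 + x^4 - x^2 + 1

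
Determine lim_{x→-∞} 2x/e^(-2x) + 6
The quotient is an ∞/∞ indeterminate form as x → -∞.
Compare growth rates of the dominant terms (exponentials ≫ polynomials ≫ logarithms), or apply L'Hôpital's rule; the quotient → 0.
Adding the constant: 0 + 6 = 6. Limit = 6.

Final answer: 6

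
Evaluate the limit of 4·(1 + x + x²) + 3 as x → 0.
Direct substitution at x = 0 gives 7.

Final answer: 7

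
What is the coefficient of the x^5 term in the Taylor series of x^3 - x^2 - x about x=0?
Expand to order 5: x^3 - x^2 - x = x^3 - x^2 - x + O(x^6).
The coefficient of x^5 is 0.

Final answer: 0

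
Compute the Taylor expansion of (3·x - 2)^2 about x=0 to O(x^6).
9·x^2 - 12·x + 4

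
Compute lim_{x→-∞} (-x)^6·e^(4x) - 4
The product is a 0·∞ indeterminate form at x → -∞.
Rewrite the product as (-x)^6 / e^(-4x) (an ∞/∞ form) and apply L'Hôpital, or use the standard hierarchy e^(4|x|) ≫ |(-x)^6| as x → -∞.
The indeterminate product → 0, so the limit = -4.

Final answer: -4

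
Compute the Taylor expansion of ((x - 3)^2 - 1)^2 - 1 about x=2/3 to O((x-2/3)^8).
1519/81 - 1120·(x - 2/3)/27 + 92·(x - 2/3)^2/3 - 28·(x - 2/3)^3/3 + (x - 2/3)^4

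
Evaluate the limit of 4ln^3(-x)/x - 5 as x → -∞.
The quotient is an ∞/∞ indeterminate form as x → -∞.
Compare growth rates of the dominant terms (exponentials ≫ polynomials ≫ logarithms), or apply L'Hôpital's rule; the quotient → 0.
Adding the constant: 0 - 5 = -5. Limit = -5.

Final answer: -5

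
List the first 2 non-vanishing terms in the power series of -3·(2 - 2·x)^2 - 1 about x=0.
24·x - 13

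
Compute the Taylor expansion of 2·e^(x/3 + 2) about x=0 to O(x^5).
x^4·e^(2)/972 + x^3·e^(2)/81 + x^2·e^(2)/9 + 2·x·e^(2)/3 + 2·e^(2)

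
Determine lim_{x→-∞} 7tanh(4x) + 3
Evaluate the dominant behaviour as x → -∞; each term tends to a finite value or vanishes.
Limit = -4.

Final answer: -4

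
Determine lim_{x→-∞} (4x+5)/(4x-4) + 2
Evaluate the dominant behaviour as x → -∞; each term tends to a finite value or vanishes.
Limit = 3.

Final answer: 3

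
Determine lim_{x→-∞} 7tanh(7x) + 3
Evaluate the dominant behaviour as x → -∞; each term tends to a finite value or vanishes.
Limit = -4.

Final answer: -4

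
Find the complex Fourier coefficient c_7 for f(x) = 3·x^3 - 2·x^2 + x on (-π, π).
Compute the real Fourier coefficients first: a_7 = 8/49, b_7 = 62/343 + 6·π^2/7.
Then c_7 = (a_7 − i·b_7)/2 = 4/49 - 3·i·π^2/7 - 31·i/343.

Final answer: 4/49 - 3·i·π^2/7 - 31·i/343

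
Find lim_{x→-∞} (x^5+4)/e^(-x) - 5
The quotient is an ∞/∞ indeterminate form as x → -∞.
Compare growth rates of the dominant terms (exponentials ≫ polynomials ≫ logarithms), or apply L'Hôpital's rule; the quotient → 0.
Adding the constant: 0 - 5 = -5. Limit = -5.

Final answer: -5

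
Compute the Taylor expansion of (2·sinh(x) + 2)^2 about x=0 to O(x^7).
8·x^6/45 + x^5/15 + 4·x^4/3 + 4·x^3/3 + 4·x^2 + 8·x + 4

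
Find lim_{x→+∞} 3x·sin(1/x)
As x → +∞: let u = 1/x → 0⁺; then 3·x·sin(1/x) = 3·1·sin(u)/u → 3·1·1 = 3.
Limit = 3.

Final answer: 3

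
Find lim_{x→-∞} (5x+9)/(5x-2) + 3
Evaluate the dominant behaviour as x → -∞; each term tends to a finite value or vanishes.
Limit = 4.

Final answer: 4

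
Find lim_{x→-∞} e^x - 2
Evaluate the dominant behaviour as x → -∞; each term tends to a finite value or vanishes.
Limit = -2.

Final answer: -2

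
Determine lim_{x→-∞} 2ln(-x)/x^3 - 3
The quotient is an ∞/∞ indeterminate form as x → -∞.
Compare growth rates of the dominant terms (exponentials ≫ polynomials ≫ logarithms), or apply L'Hôpital's rule; the quotient → 0.
Adding the constant: 0 - 3 = -3. Limit = -3.

Final answer: -3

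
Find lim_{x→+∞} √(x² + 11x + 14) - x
This is an ∞ − ∞ indeterminate form.
Multiply and divide by the conjugate √(x²+11x + 14) + x; the x² terms cancel, leaving (11x + 14)/(√(x²+11x + 14)+x) → 11/2.
Limit = 11/2.

Final answer: 11/2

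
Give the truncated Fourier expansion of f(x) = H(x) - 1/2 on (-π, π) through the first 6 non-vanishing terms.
2·sin(x)/π + 2·sin(3·x)/(3·π) + 2·sin(5·x)/(5·π) + 2·sin(7·x)/(7·π) + 2·sin(9·x)/(9·π) + 2·sin(11·x)/(11·π)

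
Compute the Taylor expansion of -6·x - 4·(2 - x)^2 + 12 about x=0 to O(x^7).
-4·x^2 + 10·x - 4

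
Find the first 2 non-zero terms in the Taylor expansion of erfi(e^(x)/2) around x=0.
x·e^(1/4)/√(π) + erfi(1/2)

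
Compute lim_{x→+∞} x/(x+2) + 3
Evaluate the dominant behaviour as x → +∞; each term tends to a finite value or vanishes.
Limit = 4.

Final answer: 4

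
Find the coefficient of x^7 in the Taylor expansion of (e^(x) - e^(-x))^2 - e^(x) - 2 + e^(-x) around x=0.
-1/2520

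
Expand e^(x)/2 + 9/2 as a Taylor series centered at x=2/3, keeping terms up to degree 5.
e^(2/3)/2 + 9/2 + e^(2/3)·(x - 2/3)/2 + e^(2/3)·(x - 2/3)^2/4 + e^(2/3)·(x - 2/3)^3/12 + e^(2/3)·(x - 2/3)^4/48 + e^(2/3)·(x - 2/3)^5/240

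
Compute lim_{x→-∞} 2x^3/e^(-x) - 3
The quotient is an ∞/∞ indeterminate form as x → -∞.
Compare growth rates of the dominant terms (exponentials ≫ polynomials ≫ logarithms), or apply L'Hôpital's rule; the quotient → 0.
Adding the constant: 0 - 3 = -3. Limit = -3.

Final answer: -3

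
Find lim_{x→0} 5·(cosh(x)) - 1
Direct substitution at x = 0 gives 4.

Final answer: 4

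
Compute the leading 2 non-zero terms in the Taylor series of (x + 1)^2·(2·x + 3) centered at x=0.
8·x + 3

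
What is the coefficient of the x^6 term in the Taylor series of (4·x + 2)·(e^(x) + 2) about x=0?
Expand to order 6: (4·x + 2)·(e^(x) + 2) = 13·x^6/360 + 11·x^5/60 + 3·x^4/4 + 7·x^3/3 + 5·x^2 + 14·x + 6 + O(x^7).
The coefficient of x^6 is 13/360.

Final answer: 13/360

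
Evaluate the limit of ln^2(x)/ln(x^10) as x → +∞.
This is an ∞/∞ indeterminate form as x → +∞.
Write ln(x^10) = 10·ln(x), reducing the quotient to ln(x)/10 → ∞.
Limit = ∞.

Final answer: ∞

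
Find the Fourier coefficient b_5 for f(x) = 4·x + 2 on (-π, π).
b_5 = (1/π) ∫_{-π}^{π} f(x)·sin(5x) dx.
Evaluate the integral (use parity and integration by parts as needed): b_5 = 8/5.

Final answer: 8/5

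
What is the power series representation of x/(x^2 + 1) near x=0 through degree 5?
x^5 - x^3 + x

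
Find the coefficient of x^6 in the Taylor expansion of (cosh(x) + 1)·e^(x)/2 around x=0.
Expand to order 6: (cosh(x) + 1)·e^(x)/2 = 11·x^6/480 + 17·x^5/240 + 3·x^4/16 + 5·x^3/12 + 3·x^2/4 + x + 1 + O(x^7).
The coefficient of x^6 is 11/480.

Final answer: 11/480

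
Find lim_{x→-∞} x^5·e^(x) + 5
The product is a 0·∞ indeterminate form at x → -∞.
Rewrite the product as x^5 / e^(-x) (an ∞/∞ form) and apply L'Hôpital, or use the standard hierarchy e^(|x|) ≫ |x^5| as x → -∞.
The indeterminate product → 0, so the limit = 5.

Final answer: 5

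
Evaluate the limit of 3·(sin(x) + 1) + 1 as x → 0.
Direct substitution at x = 0 gives 4.

Final answer: 4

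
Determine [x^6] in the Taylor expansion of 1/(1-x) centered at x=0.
Expand to order 6: 1/(1-x) = x^6 + x^5 + x^4 + x^3 + x^2 + x + 1 + O(x^7).
The coefficient of x^6 is 1.

Final answer: 1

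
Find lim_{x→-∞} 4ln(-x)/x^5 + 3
The quotient is an ∞/∞ indeterminate form as x → -∞.
Compare growth rates of the dominant terms (exponentials ≫ polynomials ≫ logarithms), or apply L'Hôpital's rule; the quotient → 0.
Adding the constant: 0 + 3 = 3. Limit = 3.

Final answer: 3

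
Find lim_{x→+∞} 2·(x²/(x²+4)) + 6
Evaluate the dominant behaviour as x → +∞; each term tends to a finite value or vanishes.
Limit = 8.

Final answer: 8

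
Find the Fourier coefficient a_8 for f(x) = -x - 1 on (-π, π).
a_8 = (1/π) ∫_{-π}^{π} f(x)·cos(8x) dx.
Evaluate the integral (use parity and integration by parts as needed): a_8 = 0.

Final answer: 0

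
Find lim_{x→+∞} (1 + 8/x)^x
As x → +∞: this is the defining limit (1 + 8/x)^x → e^8.
Limit = e^(8).

Final answer: e^(8)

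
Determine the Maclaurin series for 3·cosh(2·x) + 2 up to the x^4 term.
2·x^4 + 6·x^2 + 5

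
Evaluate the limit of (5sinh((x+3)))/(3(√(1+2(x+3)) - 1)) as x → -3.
Both numerator and denominator → 0 as x → -3; this is a 0/0 indeterminate form.
Expand each to leading order near x = -3: numerator ~ 5·(x + 3), denominator ~ 3·(x + 3).
The limit of the ratio is 5/3.

Final answer: 5/3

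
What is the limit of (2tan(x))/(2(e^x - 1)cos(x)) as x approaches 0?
Both numerator and denominator → 0 as x → 0; this is a 0/0 indeterminate form.
Expand each to leading order near x = 0: numerator ~ 2·x, denominator ~ 2·x.
The limit of the ratio is 1.

Final answer: 1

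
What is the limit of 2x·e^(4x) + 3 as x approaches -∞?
The product is a 0·∞ indeterminate form at x → -∞.
Rewrite the product as 2x / e^(-4x) (an ∞/∞ form) and apply L'Hôpital, or use the standard hierarchy e^(4|x|) ≫ |x| as x → -∞.
The indeterminate product → 0, so the limit = 3.

Final answer: 3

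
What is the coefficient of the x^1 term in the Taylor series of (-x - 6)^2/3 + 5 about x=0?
Expand to order 1: (-x - 6)^2/3 + 5 = 4·x + 17 + O(x^2).
The coefficient of x^1 is 4.

Final answer: 4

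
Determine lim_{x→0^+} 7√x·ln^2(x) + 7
The product is a 0·∞ indeterminate form at x → 0⁺.
Rewrite the product as 7·ln^2(x) / x^(-1/2) and apply L'Hôpital, or use the standard hierarchy x^(-1/2) ≫ |ln x|^2 as x → 0⁺.
The indeterminate product → 0, so the limit = 7.

Final answer: 7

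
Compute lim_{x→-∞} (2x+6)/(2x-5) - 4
Evaluate the dominant behaviour as x → -∞; each term tends to a finite value or vanishes.
Limit = -3.

Final answer: -3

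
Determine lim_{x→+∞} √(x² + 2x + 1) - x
This is an ∞ − ∞ indeterminate form.
Multiply and divide by the conjugate √(x²+2x + 1) + x; the x² terms cancel, leaving (2x + 1)/(√(x²+2x + 1)+x) → 2/2 = 1.
Limit = 1.

Final answer: 1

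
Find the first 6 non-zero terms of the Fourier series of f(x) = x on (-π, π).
2·sin(x) - sin(2·x) + 2·sin(3·x)/3 - sin(4·x)/2 + 2·sin(5·x)/5 - sin(6·x)/3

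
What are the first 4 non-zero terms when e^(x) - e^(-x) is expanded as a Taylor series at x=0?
x^7/2520 + x^5/60 + x^3/3 + 2·x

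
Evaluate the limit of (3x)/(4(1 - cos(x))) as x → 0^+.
Both numerator and denominator → 0 as x → 0^+; this is a 0/0 indeterminate form.
Expand each to leading order near x = 0: numerator ~ 3·x, denominator ~ 2·x^2.
The limit of the ratio is ∞.

Final answer: ∞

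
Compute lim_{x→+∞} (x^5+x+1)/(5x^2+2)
This is an ∞/∞ indeterminate form as x → +∞.
Divide numerator and denominator by x^5 and let the lower-order terms vanish; the numerator's degree 5 exceeds the denominator's degree 2, so the quotient diverges.
Limit = ∞.

Final answer: ∞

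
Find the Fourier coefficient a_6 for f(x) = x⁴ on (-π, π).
a_6 = (1/π) ∫_{-π}^{π} f(x)·cos(6x) dx.
Evaluate the integral (use parity and integration by parts as needed): a_6 = -1/27 + 2·π^2/9.

Final answer: -1/27 + 2·π^2/9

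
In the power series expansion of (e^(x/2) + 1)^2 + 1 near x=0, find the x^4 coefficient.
Expand to order 4: (e^(x/2) + 1)^2 + 1 = 3·x^4/64 + 5·x^3/24 + 3·x^2/4 + 2·x + 5 + O(x^5).
The coefficient of x^4 is 3/64.

Final answer: 3/64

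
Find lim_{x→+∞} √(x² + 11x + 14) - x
This is an ∞ − ∞ indeterminate form.
Multiply and divide by the conjugate √(x²+11x + 14) + x; the x² terms cancel, leaving (11x + 14)/(√(x²+11x + 14)+x) → 11/2.
Limit = 11/2.

Final answer: 11/2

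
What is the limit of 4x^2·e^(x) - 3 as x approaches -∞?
The product is a 0·∞ indeterminate form at x → -∞.
Rewrite the product as 4x^2 / e^(-x) (an ∞/∞ form) and apply L'Hôpital, or use the standard hierarchy e^(|x|) ≫ |x^2| as x → -∞.
The indeterminate product → 0, so the limit = -3.

Final answer: -3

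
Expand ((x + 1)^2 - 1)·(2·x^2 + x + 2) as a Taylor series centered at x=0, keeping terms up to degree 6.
2·x^4 + 5·x^3 + 4·x^2 + 4·x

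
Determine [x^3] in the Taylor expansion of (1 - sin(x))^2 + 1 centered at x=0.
Expand to order 3: (1 - sin(x))^2 + 1 = x^3/3 + x^2 - 2·x + 2 + O(x^4).
The coefficient of x^3 is 1/3.

Final answer: 1/3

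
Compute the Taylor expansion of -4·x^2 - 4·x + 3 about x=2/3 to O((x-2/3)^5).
-13/9 - 28·(x - 2/3)/3 - 4·(x - 2/3)^2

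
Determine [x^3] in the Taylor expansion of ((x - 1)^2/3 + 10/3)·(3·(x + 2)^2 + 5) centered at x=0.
Expand to order 3: ((x - 1)^2/3 + 10/3)·(3·(x + 2)^2 + 5) = 2·x^3 + 26·x^2/3 + 98·x/3 + 187/3 + O(x^4).
The coefficient of x^3 is 2.

Final answer: 2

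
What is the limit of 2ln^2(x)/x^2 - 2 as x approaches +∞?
The quotient is an ∞/∞ indeterminate form as x → +∞.
The polynomial denominator x^2 dominates the logarithmic numerator (any positive power of x ≫ ln^2(x) as x → ∞), so the quotient → 0.
Adding the constant: 0 - 2 = -2. Limit = -2.

Final answer: -2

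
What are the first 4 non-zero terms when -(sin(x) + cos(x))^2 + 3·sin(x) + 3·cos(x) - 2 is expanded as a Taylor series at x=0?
x^4/8 + 5·x^3/6 - 3·x^2/2 + x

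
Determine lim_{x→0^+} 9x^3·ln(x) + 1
The product is a 0·∞ indeterminate form at x → 0⁺.
Rewrite the product as 9·ln(x) / x^(-3) and apply L'Hôpital, or use the standard hierarchy x^(-3) ≫ |ln x| as x → 0⁺.
The indeterminate product → 0, so the limit = 1.

Final answer: 1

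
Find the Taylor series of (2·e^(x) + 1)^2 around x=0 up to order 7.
43·x^7/420 + 13·x^6/36 + 11·x^5/10 + 17·x^4/6 + 6·x^3 + 10·x^2 + 12·x + 9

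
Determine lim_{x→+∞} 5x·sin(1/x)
As x → +∞: let u = 1/x → 0⁺; then 5·x·sin(1/x) = 5·1·sin(u)/u → 5·1·1 = 5.
Limit = 5.

Final answer: 5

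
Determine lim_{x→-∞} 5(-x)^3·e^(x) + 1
The product is a 0·∞ indeterminate form at x → -∞.
Rewrite the product as 5(-x)^3 / e^(-x) (an ∞/∞ form) and apply L'Hôpital, or use the standard hierarchy e^(|x|) ≫ |(-x)^3| as x → -∞.
The indeterminate product → 0, so the limit = 1.

Final answer: 1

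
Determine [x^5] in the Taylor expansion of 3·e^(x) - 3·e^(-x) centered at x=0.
Expand to order 5: 3·e^(x) - 3·e^(-x) = x^5/20 + x^3 + 6·x + O(x^6).
The coefficient of x^5 is 1/20.

Final answer: 1/20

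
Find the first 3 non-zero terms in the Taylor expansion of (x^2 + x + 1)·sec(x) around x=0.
3·x^2/2 + x + 1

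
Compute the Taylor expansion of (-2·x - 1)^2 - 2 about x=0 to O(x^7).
4·x^2 + 4·x - 1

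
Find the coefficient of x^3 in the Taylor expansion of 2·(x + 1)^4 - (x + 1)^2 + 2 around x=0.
Expand to order 3: 2·(x + 1)^4 - (x + 1)^2 + 2 = 8·x^3 + 11·x^2 + 6·x + 3 + O(x^4).
The coefficient of x^3 is 8.

Final answer: 8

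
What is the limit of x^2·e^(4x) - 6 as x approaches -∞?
The product is a 0·∞ indeterminate form at x → -∞.
Rewrite the product as x^2 / e^(-4x) (an ∞/∞ form) and apply L'Hôpital, or use the standard hierarchy e^(4|x|) ≫ |x^2| as x → -∞.
The indeterminate product → 0, so the limit = -6.

Final answer: -6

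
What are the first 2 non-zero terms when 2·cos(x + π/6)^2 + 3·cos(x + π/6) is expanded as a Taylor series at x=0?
x·(-√(3) - 3/2) + 3/2 + 3·√(3)/2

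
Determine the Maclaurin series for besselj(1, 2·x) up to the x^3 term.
-x^3/2 + x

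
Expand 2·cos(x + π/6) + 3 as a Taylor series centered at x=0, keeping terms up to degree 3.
x^3/6 - √(3)·x^2/2 - x + √(3) + 3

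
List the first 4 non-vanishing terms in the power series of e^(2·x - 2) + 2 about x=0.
4·x^3·e^(-2)/3 + 2·x^2·e^(-2) + 2·x·e^(-2) + e^(-2) + 2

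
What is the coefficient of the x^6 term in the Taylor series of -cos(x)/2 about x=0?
Expand to order 6: -cos(x)/2 = x^6/1440 - x^4/48 + x^2/4 - 1/2 + O(x^7).
The coefficient of x^6 is 1/1440.

Final answer: 1/1440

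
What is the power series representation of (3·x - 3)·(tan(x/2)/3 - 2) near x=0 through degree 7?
-17·x^7/40320 + x^6/240 - x^5/240 + x^4/24 - x^3/24 + x^2/2 - 13·x/2 + 6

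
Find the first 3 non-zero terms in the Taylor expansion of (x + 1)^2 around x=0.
x^2 + 2·x + 1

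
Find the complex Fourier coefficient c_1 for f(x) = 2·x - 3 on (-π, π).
Compute the real Fourier coefficients first: a_1 = 0, b_1 = 4.
Then c_1 = (a_1 − i·b_1)/2 = -2·i.

Final answer: -2·i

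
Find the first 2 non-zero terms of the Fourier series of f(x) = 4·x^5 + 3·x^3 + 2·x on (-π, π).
(-154·π^2 + 8·π^4 + 928)·sin(x) + (-4·π^4 - 55/2 + 17·π^2)·sin(2·x)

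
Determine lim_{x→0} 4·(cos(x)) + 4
Direct substitution at x = 0 gives 8.

Final answer: 8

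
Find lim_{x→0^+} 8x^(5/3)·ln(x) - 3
The product is a 0·∞ indeterminate form at x → 0⁺.
Rewrite the product as 8·ln(x) / x^(-5/3) and apply L'Hôpital, or use the standard hierarchy x^(-5/3) ≫ |ln x| as x → 0⁺.
The indeterminate product → 0, so the limit = -3.

Final answer: -3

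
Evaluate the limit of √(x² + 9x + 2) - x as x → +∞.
This is an ∞ − ∞ indeterminate form.
Multiply and divide by the conjugate √(x²+9x + 2) + x; the x² terms cancel, leaving (9x + 2)/(√(x²+9x + 2)+x) → 9/2.
Limit = 9/2.

Final answer: 9/2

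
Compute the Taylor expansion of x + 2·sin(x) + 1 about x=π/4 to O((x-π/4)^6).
π/4 + 1 + √(2) + (1 + √(2))·(x - π/4) - √(2)·(x - π/4)^2/2 - √(2)·(x - π/4)^3/6 + √(2)·(x - π/4)^4/24 + √(2)·(x - π/4)^5/120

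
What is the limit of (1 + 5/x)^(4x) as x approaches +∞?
As x → +∞: write (1 + 5/x)^(4x) = ((1 + 5/x)^x)^4 → (e^5)^4 = e^20.
Limit = e^(20).

Final answer: e^(20)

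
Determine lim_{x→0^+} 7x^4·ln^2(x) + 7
The product is a 0·∞ indeterminate form at x → 0⁺.
Rewrite the product as 7·ln^2(x) / x^(-4) and apply L'Hôpital, or use the standard hierarchy x^(-4) ≫ |ln x|^2 as x → 0⁺.
The indeterminate product → 0, so the limit = 7.

Final answer: 7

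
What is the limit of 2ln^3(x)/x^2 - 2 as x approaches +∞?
The quotient is an ∞/∞ indeterminate form as x → +∞.
The polynomial denominator x^2 dominates the logarithmic numerator (any positive power of x ≫ ln^3(x) as x → ∞), so the quotient → 0.
Adding the constant: 0 - 2 = -2. Limit = -2.

Final answer: -2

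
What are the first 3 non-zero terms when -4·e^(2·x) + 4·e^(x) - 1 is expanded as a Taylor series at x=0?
-6·x^2 - 4·x - 1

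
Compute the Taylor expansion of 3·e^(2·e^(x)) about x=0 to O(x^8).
2369·x^7·e^(2)/280 + 81·x^6·e^(2)/8 + 227·x^5·e^(2)/20 + 47·x^4·e^(2)/4 + 11·x^3·e^(2) + 9·x^2·e^(2) + 6·x·e^(2) + 3·e^(2)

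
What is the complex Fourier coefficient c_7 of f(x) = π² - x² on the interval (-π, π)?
Compute the real Fourier coefficients first: a_7 = 4/49, b_7 = 0.
Then c_7 = (a_7 − i·b_7)/2 = 2/49.

Final answer: 2/49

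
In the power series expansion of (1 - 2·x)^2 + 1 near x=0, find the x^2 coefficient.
Expand to order 2: (1 - 2·x)^2 + 1 = 4·x^2 - 4·x + 2 + O(x^3).
The coefficient of x^2 is 4.

Final answer: 4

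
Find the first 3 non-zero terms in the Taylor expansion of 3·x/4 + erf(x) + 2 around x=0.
-2·x^3/(3·√(π)) + x·(3/4 + 2/√(π)) + 2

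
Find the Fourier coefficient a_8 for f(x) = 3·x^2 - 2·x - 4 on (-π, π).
a_8 = (1/π) ∫_{-π}^{π} f(x)·cos(8x) dx.
Evaluate the integral (use parity and integration by parts as needed): a_8 = 3/16.

Final answer: 3/16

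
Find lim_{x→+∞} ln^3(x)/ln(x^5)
This is an ∞/∞ indeterminate form as x → +∞.
Write ln(x^5) = 5·ln(x), reducing the quotient to ln^2(x)/5 → ∞.
Limit = ∞.

Final answer: ∞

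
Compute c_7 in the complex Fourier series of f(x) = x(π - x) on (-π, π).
Compute the real Fourier coefficients first: a_7 = 4/49, b_7 = 2·π/7.
Then c_7 = (a_7 − i·b_7)/2 = 2/49 - i·π/7.

Final answer: 2/49 - i·π/7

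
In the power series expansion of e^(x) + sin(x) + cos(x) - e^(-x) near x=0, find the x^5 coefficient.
Expand to order 5: e^(x) + sin(x) + cos(x) - e^(-x) = x^5/40 + x^4/24 + x^3/6 - x^2/2 + 3·x + 1 + O(x^6).
The coefficient of x^5 is 1/40.

Final answer: 1/40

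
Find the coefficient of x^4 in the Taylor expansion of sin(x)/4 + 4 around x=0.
Expand to order 4: sin(x)/4 + 4 = -x^3/24 + x/4 + 4 + O(x^5).
The coefficient of x^4 is 0.

Final answer: 0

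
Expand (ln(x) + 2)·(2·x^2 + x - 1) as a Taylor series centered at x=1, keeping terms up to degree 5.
4 + 12·(x - 1) + 8·(x - 1)^2 + (x - 1)^3/6 + (x - 1)^4/6 - 11·(x - 1)^5/60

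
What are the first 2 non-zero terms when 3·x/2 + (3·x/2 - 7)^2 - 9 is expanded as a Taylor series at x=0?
40 - 39·x/2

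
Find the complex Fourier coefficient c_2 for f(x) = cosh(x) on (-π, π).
Compute the real Fourier coefficients first: a_2 = 2·sinh(π)/(5·π), b_2 = 0.
Then c_2 = (a_2 − i·b_2)/2 = sinh(π)/(5·π).

Final answer: sinh(π)/(5·π)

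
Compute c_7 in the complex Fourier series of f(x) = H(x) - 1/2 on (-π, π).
Compute the real Fourier coefficients first: a_7 = 0, b_7 = 2/(7·π).
Then c_7 = (a_7 − i·b_7)/2 = -i/(7·π).

Final answer: -i/(7·π)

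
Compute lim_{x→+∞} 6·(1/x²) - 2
Evaluate the dominant behaviour as x → +∞; each term tends to a finite value or vanishes.
Limit = -2.

Final answer: -2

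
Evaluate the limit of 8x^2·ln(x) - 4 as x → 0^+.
The product is a 0·∞ indeterminate form at x → 0⁺.
Rewrite the product as 8·ln(x) / x^(-2) and apply L'Hôpital, or use the standard hierarchy x^(-2) ≫ |ln x| as x → 0⁺.
The indeterminate product → 0, so the limit = -4.

Final answer: -4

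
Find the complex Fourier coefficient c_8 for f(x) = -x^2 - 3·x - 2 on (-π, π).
Compute the real Fourier coefficients first: a_8 = -1/16, b_8 = 3/4.
Then c_8 = (a_8 − i·b_8)/2 = -1/32 - 3·i/8.

Final answer: -1/32 - 3·i/8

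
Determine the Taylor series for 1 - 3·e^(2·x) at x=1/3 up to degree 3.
-3·e^(2/3) + 1 - 6·e^(2/3)·(x - 1/3) - 6·e^(2/3)·(x - 1/3)^2 - 4·e^(2/3)·(x - 1/3)^3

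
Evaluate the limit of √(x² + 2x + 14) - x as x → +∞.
This is an ∞ − ∞ indeterminate form.
Multiply and divide by the conjugate √(x²+2x + 14) + x; the x² terms cancel, leaving (2x + 14)/(√(x²+2x + 14)+x) → 2/2 = 1.
Limit = 1.

Final answer: 1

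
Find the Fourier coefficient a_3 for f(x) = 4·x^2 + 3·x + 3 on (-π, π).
a_3 = (1/π) ∫_{-π}^{π} f(x)·cos(3x) dx.
Evaluate the integral (use parity and integration by parts as needed): a_3 = -16/9.

Final answer: -16/9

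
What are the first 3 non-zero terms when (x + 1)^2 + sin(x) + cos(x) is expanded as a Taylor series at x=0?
x^2/2 + 3·x + 2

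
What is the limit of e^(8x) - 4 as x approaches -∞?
Evaluate the dominant behaviour as x → -∞; each term tends to a finite value or vanishes.
Limit = -4.

Final answer: -4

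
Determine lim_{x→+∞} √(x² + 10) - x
This is an ∞ − ∞ indeterminate form.
Multiply and divide by the conjugate √(x²+10) + x; the x² terms cancel, leaving 10/(√(x²+10)+x) → 0.
Limit = 0.

Final answer: 0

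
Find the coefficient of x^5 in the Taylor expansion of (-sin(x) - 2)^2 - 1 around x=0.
Expand to order 5: (-sin(x) - 2)^2 - 1 = x^5/30 - x^4/3 - 2·x^3/3 + x^2 + 4·x + 3 + O(x^6).
The coefficient of x^5 is 1/30.

Final answer: 1/30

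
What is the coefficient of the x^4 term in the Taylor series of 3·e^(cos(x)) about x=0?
Expand to order 4: 3·e^(cos(x)) = e·x^4/2 - 3·e·x^2/2 + 3·e + O(x^5).
The coefficient of x^4 is e/2.

Final answer: e/2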